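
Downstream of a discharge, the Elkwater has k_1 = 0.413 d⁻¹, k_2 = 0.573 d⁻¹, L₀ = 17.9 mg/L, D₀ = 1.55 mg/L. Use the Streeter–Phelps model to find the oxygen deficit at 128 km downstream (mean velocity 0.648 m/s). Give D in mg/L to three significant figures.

D ≈ 5.92 mg/L

Travel time t = x/v = 128 km / (0.648 m/s) = 128000 m / 0.648 m/s = 197500 s = 2.286 d.
k_1 L₀/(k_2−k_1) = 0.413×17.9/(0.573−0.413) = 7.393/0.1600 = 46.20 mg/L.
e^(−k_1 t) = e^(−0.413×2.286) = 0.3890; e^(−k_2 t) = e^(−0.573×2.286) = 0.2698.
D = 46.20 × (0.3890 − 0.2698) + 1.55 × 0.2698 = 5.506 + 0.4182 = 5.924 mg/L.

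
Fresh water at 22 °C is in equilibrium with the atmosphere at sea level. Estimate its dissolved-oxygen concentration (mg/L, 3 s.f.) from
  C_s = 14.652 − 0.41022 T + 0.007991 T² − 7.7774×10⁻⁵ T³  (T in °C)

C_s = 14.652 − 0.41022×22 + 0.007991×22² − 7.7774×10⁻⁵×22³ = 8.667 mg/L.

C_s ≈ 8.67 mg/L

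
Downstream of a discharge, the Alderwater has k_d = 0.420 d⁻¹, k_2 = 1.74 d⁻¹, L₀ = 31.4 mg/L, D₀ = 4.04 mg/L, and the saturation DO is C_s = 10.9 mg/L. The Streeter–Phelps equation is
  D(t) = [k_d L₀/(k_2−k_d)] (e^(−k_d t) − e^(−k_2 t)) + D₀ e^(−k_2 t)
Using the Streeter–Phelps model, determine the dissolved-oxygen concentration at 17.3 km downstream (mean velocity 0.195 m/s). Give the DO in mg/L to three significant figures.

DO ≈ 5.41 mg/L

Travel time t = x/v = 17.3 km / (0.195 m/s) = 17300 m / 0.195 m/s = 88720 s = 1.027 d.
k_d L₀/(k_2−k_d) = 0.420×31.4/(1.74−0.420) = 13.19/1.320 = 9.991 mg/L.
e^(−k_d t) = e^(−0.420×1.027) = 0.6497; e^(−k_2 t) = e^(−1.74×1.027) = 0.1675.
D = 9.991 × (0.6497 − 0.1675) + 4.04 × 0.1675 = 4.817 + 0.6768 = 5.494 mg/L.
DO = C_s − D = 10.9 − 5.494 = 5.406 mg/L.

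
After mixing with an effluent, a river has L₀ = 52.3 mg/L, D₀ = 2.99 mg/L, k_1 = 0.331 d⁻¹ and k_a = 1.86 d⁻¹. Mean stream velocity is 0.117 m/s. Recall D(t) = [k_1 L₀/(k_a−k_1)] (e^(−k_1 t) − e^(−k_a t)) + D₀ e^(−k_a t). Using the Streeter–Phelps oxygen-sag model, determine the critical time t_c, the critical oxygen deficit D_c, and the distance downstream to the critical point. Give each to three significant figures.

t_c ≈ 0.928 d; D_c ≈ 6.84 mg/L; x_c ≈ 9.39 km

t_c = [1/(k_a−k_1)] ln[(k_a/k_1)(1 − D₀(k_a−k_1)/(k_1 L₀))]
= [1/(1.86−0.331)] ln[(1.86/0.331)(1 − 2.99×1.529/(0.331×52.3))]
= (1/1.529) ln[5.619 × 0.7359] = 0.6540 × ln(4.135) = 0.6540 × 1.420 = 0.9284 d.
L(t_c) = L₀ e^(−k_1 t_c) = 52.3 × 0.7354 = 38.46 mg/L, and at the critical point k_a D_c = k_1 L, so D_c = (0.331/1.86) × 38.46 = 6.845 mg/L.
x_c = v t_c = 0.117 m/s × 0.9284 d × 86400 s/d = 9385 m ≈ 9.39 km.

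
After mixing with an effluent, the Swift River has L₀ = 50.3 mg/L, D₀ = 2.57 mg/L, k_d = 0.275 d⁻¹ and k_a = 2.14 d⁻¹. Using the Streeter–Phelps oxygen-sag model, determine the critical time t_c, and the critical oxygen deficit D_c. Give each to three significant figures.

At the critical point dD/dt = 0, so k_d L₀ e^(−k_d t) = k_a D. Substituting D(t) from the Streeter–Phelps equation and solving for t gives
t_c = ln[(k_a/k_d)(1 − D₀(k_a−k_d)/(k_d L₀))] / (k_a−k_d).
Here k_a−k_d = 1.865 d⁻¹ and 1 − D₀(k_a−k_d)/(k_d L₀) = 1 − 2.57×1.865/(0.275×50.3) = 0.6535, so
t_c = ln(7.782 × 0.6535) / 1.865 = 1.626 / 1.865 = 0.8720 d.
D_c = (k_d/k_a) L₀ e^(−k_d t_c) = (0.275/2.14) × 50.3 × e^(−0.275×0.8720) = 0.1285 × 50.3 × 0.7868 = 5.086 mg/L.

t_c ≈ 0.872 d; D_c ≈ 5.09 mg/L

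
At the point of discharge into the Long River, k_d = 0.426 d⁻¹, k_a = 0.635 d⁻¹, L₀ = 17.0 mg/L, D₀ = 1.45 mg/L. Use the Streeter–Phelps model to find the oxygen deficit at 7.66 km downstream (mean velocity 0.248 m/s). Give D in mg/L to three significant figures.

Travel time t = x/v = 7.66 km / (0.248 m/s) = 7660 m / 0.248 m/s = 30890 s = 0.3575 d.
k_d L₀/(k_a−k_d) = 0.426×17.0/(0.635−0.426) = 7.242/0.2090 = 34.65 mg/L.
e^(−k_d t) = e^(−0.426×0.3575) = 0.8587; e^(−k_a t) = e^(−0.635×0.3575) = 0.7969.
D = 34.65 × (0.8587 − 0.7969) + 1.45 × 0.7969 = 2.142 + 1.156 = 3.298 mg/L.

D ≈ 3.30 mg/L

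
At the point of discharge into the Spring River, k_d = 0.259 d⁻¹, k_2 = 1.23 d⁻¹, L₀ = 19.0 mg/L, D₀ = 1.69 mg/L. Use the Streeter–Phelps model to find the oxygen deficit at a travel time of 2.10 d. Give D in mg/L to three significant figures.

k_d L₀/(k_2−k_d) = 0.259×19.0/(1.23−0.259) = 4.921/0.9710 = 5.068 mg/L.
e^(−k_d t) = e^(−0.259×2.100) = 0.5805; e^(−k_2 t) = e^(−1.23×2.100) = 0.07555.
D = 5.068 × (0.5805 − 0.07555) + 1.69 × 0.07555 = 2.559 + 0.1277 = 2.687 mg/L.

D ≈ 2.69 mg/L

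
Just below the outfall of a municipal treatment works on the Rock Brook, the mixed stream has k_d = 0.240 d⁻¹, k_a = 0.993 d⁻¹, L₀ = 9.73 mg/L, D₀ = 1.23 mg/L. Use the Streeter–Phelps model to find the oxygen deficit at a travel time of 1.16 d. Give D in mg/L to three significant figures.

k_d L₀/(k_a−k_d) = 0.240×9.73/(0.993−0.240) = 2.335/0.7530 = 3.101 mg/L.
e^(−k_d t) = e^(−0.240×1.160) = 0.7570; e^(−k_a t) = e^(−0.993×1.160) = 0.3160.
D = 3.101 × (0.7570 − 0.3160) + 1.23 × 0.3160 = 1.367 + 0.3887 = 1.756 mg/L.

D ≈ 1.76 mg/L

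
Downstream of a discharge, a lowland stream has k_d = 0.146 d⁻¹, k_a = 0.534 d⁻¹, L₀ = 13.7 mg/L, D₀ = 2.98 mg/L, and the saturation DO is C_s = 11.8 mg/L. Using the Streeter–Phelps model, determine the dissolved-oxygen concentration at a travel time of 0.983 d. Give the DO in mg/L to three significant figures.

k_d L₀/(k_a−k_d) = 0.146×13.7/(0.534−0.146) = 2.000/0.3880 = 5.155 mg/L.
e^(−k_d t) = e^(−0.146×0.9830) = 0.8663; e^(−k_a t) = e^(−0.534×0.9830) = 0.5916.
D = 5.155 × (0.8663 − 0.5916) + 2.98 × 0.5916 = 1.416 + 1.763 = 3.179 mg/L.
DO = C_s − D = 11.8 − 3.179 = 8.621 mg/L.

DO ≈ 8.62 mg/L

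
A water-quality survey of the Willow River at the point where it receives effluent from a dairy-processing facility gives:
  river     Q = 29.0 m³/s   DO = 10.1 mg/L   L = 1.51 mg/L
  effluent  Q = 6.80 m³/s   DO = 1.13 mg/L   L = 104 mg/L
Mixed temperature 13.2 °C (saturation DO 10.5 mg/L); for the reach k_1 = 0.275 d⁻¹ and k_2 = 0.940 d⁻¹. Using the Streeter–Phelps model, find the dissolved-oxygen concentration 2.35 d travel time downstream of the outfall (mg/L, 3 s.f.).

Mixed DO = (29.0×10.1 + 6.80×1.13)/(29.0+6.80) = 300.6/35.80 = 8.396 mg/L.
Mixed L₀ = (29.0×1.51 + 6.80×104)/(35.80) = 751.0/35.80 = 20.98 mg/L.
Initial deficit D₀ = C_s − DO₀ = 10.5 − 8.396 = 2.104 mg/L.
D(2.35) = [0.275×20.98/(0.940−0.275)](e^(−0.275×2.35) − e^(−0.940×2.35)) + 2.104 e^(−0.940×2.35)
= 8.675 × (0.5240 − 0.1098) + 2.104 × 0.1098 = 3.824 mg/L.
DO = 10.5 − 3.824 = 6.676 mg/L.

DO ≈ 6.68 mg/L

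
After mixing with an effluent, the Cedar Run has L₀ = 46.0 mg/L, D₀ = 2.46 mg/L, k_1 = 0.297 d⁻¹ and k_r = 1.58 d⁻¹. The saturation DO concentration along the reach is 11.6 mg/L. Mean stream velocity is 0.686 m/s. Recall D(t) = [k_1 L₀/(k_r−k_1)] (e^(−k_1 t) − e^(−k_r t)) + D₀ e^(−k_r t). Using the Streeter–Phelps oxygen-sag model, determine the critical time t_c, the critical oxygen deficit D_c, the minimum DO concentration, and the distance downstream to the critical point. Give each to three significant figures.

t_c ≈ 1.10 d; D_c ≈ 6.24 mg/L; min DO ≈ 5.36 mg/L; x_c ≈ 65.1 km

t_c = [1/(k_r−k_1)] ln[(k_r/k_1)(1 − D₀(k_r−k_1)/(k_1 L₀))]
= [1/(1.58−0.297)] ln[(1.58/0.297)(1 − 2.46×1.283/(0.297×46.0))]
= (1/1.283) ln[5.320 × 0.7690] = 0.7794 × ln(4.091) = 0.7794 × 1.409 = 1.098 d.
L(t_c) = L₀ e^(−k_1 t_c) = 46.0 × 0.7217 = 33.20 mg/L, and at the critical point k_r D_c = k_1 L, so D_c = (0.297/1.58) × 33.20 = 6.241 mg/L.
Minimum DO = C_s − D_c = 11.6 − 6.241 = 5.359 mg/L.
x_c = v t_c = 0.686 m/s × 1.098 d × 86400 s/d = 65080 m ≈ 65.1 km.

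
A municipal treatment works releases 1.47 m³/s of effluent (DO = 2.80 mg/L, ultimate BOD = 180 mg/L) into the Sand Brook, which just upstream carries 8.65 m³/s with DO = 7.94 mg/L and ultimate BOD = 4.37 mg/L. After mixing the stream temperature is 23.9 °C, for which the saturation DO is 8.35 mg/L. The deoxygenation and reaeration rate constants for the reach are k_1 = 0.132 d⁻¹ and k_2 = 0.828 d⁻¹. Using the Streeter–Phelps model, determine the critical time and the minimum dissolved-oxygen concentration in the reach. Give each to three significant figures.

t_c ≈ 2.31 d; minimum DO ≈ 4.84 mg/L

Mixed DO = (8.65×7.94 + 1.47×2.80)/(8.65+1.47) = 72.80/10.12 = 7.193 mg/L.
Mixed L₀ = (8.65×4.37 + 1.47×180)/(10.12) = 302.4/10.12 = 29.88 mg/L.
Initial deficit D₀ = C_s − DO₀ = 8.35 − 7.193 = 1.157 mg/L.
t_c = (1/0.6960) ln[(0.828/0.132)(1 − 1.157×0.6960/(0.132×29.88))] = 1.437 × ln(4.993) = 2.310 d.
D_c = (0.132/0.828) × 29.88 × e^(−0.132×2.310) = 0.1594 × 29.88 × 0.7372 = 3.512 mg/L.
Minimum DO = 8.35 − 3.512 = 4.838 mg/L.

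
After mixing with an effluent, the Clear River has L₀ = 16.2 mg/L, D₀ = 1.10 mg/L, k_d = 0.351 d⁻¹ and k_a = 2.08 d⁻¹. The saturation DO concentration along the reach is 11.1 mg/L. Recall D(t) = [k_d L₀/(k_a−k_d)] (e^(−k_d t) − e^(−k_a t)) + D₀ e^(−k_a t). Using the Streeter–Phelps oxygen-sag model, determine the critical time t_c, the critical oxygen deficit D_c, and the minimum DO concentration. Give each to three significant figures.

t_c ≈ 0.794 d; D_c ≈ 2.07 mg/L; min DO ≈ 9.03 mg/L

At the critical point dD/dt = 0, so k_d L₀ e^(−k_d t) = k_a D. Substituting D(t) from the Streeter–Phelps equation and solving for t gives
t_c = ln[(k_a/k_d)(1 − D₀(k_a−k_d)/(k_d L₀))] / (k_a−k_d).
Here k_a−k_d = 1.729 d⁻¹ and 1 − D₀(k_a−k_d)/(k_d L₀) = 1 − 1.10×1.729/(0.351×16.2) = 0.6655, so
t_c = ln(5.926 × 0.6655) / 1.729 = 1.372 / 1.729 = 0.7936 d.
D_c = (k_d/k_a) L₀ e^(−k_d t_c) = (0.351/2.08) × 16.2 × e^(−0.351×0.7936) = 0.1687 × 16.2 × 0.7569 = 2.069 mg/L.
Minimum DO = C_s − D_c = 11.1 − 2.069 = 9.031 mg/L.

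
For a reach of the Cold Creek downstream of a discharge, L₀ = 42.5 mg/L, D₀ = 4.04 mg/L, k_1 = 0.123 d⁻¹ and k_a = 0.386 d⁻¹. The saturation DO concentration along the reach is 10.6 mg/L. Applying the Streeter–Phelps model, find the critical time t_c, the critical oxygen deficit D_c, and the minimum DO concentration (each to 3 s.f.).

t_c ≈ 3.48 d; D_c ≈ 8.82 mg/L; min DO ≈ 1.78 mg/L

At the critical point dD/dt = 0, so k_1 L₀ e^(−k_1 t) = k_a D. Substituting D(t) from the Streeter–Phelps equation and solving for t gives
t_c = ln[(k_a/k_1)(1 − D₀(k_a−k_1)/(k_1 L₀))] / (k_a−k_1).
Here k_a−k_1 = 0.2630 d⁻¹ and 1 − D₀(k_a−k_1)/(k_1 L₀) = 1 − 4.04×0.2630/(0.123×42.5) = 0.7967, so
t_c = ln(3.138 × 0.7967) / 0.2630 = 0.9164 / 0.2630 = 3.485 d.
D_c = (k_1/k_a) L₀ e^(−k_1 t_c) = (0.123/0.386) × 42.5 × e^(−0.123×3.485) = 0.3187 × 42.5 × 0.6514 = 8.822 mg/L.
Minimum DO = C_s − D_c = 10.6 − 8.822 = 1.778 mg/L.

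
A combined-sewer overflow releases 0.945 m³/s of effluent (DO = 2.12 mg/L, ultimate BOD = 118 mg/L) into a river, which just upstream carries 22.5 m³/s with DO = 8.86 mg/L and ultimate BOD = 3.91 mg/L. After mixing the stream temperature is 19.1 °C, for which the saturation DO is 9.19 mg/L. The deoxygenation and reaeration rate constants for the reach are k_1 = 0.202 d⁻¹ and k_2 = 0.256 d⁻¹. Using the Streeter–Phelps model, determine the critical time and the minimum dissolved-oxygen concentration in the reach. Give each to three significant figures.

t_c ≈ 4.03 d; minimum DO ≈ 6.22 mg/L

Mixed DO = (22.5×8.86 + 0.945×2.12)/(22.5+0.945) = 201.4/23.45 = 8.588 mg/L.
Mixed L₀ = (22.5×3.91 + 0.945×118)/(23.45) = 199.5/23.45 = 8.509 mg/L.
Initial deficit D₀ = C_s − DO₀ = 9.19 − 8.588 = 0.6017 mg/L.
t_c = (1/0.05400) ln[(0.256/0.202)(1 − 0.6017×0.05400/(0.202×8.509))] = 18.52 × ln(1.243) = 4.034 d.
D_c = (0.202/0.256) × 8.509 × e^(−0.202×4.034) = 0.7891 × 8.509 × 0.4427 = 2.972 mg/L.
Minimum DO = 9.19 − 2.972 = 6.218 mg/L.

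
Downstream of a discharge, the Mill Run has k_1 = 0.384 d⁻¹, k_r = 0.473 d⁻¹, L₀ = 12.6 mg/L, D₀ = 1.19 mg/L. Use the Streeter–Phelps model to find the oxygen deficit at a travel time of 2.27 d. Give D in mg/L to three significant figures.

k_1 L₀/(k_r−k_1) = 0.384×12.6/(0.473−0.384) = 4.838/0.08900 = 54.36 mg/L.
e^(−k_1 t) = e^(−0.384×2.270) = 0.4182; e^(−k_r t) = e^(−0.473×2.270) = 0.3417.
D = 54.36 × (0.4182 − 0.3417) + 1.19 × 0.3417 = 4.159 + 0.4067 = 4.566 mg/L.

D ≈ 4.57 mg/L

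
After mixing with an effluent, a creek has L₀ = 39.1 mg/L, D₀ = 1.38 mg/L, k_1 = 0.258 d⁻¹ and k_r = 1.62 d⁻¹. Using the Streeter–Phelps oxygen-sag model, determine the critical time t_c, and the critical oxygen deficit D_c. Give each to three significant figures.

t_c ≈ 1.20 d; D_c ≈ 4.57 mg/L

With k_r/k_1 = 6.279 and 1 − D₀(k_r−k_1)/(k_1 L₀) = 0.8137,
t_c = ln(6.279 × 0.8137) / (1.62 − 0.258) = ln(5.109) / 1.362 = 1.631/1.362 = 1.198 d.
L(t_c) = L₀ e^(−k_1 t_c) = 39.1 × 0.7342 = 28.71 mg/L, and at the critical point k_r D_c = k_1 L, so D_c = (0.258/1.62) × 28.71 = 4.572 mg/L.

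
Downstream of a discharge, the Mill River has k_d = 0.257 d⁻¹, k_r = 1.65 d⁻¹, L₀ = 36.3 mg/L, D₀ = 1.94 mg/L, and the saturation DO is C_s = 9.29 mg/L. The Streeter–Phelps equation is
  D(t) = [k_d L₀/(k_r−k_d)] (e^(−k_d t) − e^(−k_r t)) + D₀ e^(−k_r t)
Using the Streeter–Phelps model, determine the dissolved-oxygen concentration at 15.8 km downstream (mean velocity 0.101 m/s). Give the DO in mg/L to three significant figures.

DO ≈ 5.32 mg/L

Travel time t = x/v = 15.8 km / (0.101 m/s) = 15800 m / 0.101 m/s = 156400 s = 1.811 d.
k_d L₀/(k_r−k_d) = 0.257×36.3/(1.65−0.257) = 9.329/1.393 = 6.697 mg/L.
e^(−k_d t) = e^(−0.257×1.811) = 0.6279; e^(−k_r t) = e^(−1.65×1.811) = 0.05041.
D = 6.697 × (0.6279 − 0.05041) + 1.94 × 0.05041 = 3.868 + 0.09780 = 3.966 mg/L.
DO = C_s − D = 9.29 − 3.966 = 5.324 mg/L.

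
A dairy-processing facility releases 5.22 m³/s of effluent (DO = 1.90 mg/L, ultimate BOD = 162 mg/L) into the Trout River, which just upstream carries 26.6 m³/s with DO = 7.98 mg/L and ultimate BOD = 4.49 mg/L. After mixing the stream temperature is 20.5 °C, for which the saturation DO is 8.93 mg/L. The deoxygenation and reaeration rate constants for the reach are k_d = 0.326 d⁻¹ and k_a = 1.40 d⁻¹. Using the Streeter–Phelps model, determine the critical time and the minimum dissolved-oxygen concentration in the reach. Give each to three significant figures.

Mixed DO = (26.6×7.98 + 5.22×1.90)/(26.6+5.22) = 222.2/31.82 = 6.983 mg/L.
Mixed L₀ = (26.6×4.49 + 5.22×162)/(31.82) = 965.1/31.82 = 30.33 mg/L.
Initial deficit D₀ = C_s − DO₀ = 8.93 − 6.983 = 1.947 mg/L.
t_c = (1/1.074) ln[(1.40/0.326)(1 − 1.947×1.074/(0.326×30.33))] = 0.9311 × ln(3.386) = 1.136 d.
D_c = (0.326/1.40) × 30.33 × e^(−0.326×1.136) = 0.2329 × 30.33 × 0.6906 = 4.877 mg/L.
Minimum DO = 8.93 − 4.877 = 4.053 mg/L.

t_c ≈ 1.14 d; minimum DO ≈ 4.05 mg/L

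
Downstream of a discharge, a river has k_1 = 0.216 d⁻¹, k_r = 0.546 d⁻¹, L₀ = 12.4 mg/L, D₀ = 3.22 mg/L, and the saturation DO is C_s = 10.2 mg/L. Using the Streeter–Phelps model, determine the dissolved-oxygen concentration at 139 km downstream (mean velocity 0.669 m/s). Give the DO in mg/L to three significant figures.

DO ≈ 6.69 mg/L

Travel time t = x/v = 139 km / (0.669 m/s) = 139000 m / 0.669 m/s = 207800 s = 2.405 d.
k_1 L₀/(k_r−k_1) = 0.216×12.4/(0.546−0.216) = 2.678/0.3300 = 8.116 mg/L.
e^(−k_1 t) = e^(−0.216×2.405) = 0.5949; e^(−k_r t) = e^(−0.546×2.405) = 0.2690.
D = 8.116 × (0.5949 − 0.2690) + 3.22 × 0.2690 = 2.645 + 0.8662 = 3.511 mg/L.
DO = C_s − D = 10.2 − 3.511 = 6.689 mg/L.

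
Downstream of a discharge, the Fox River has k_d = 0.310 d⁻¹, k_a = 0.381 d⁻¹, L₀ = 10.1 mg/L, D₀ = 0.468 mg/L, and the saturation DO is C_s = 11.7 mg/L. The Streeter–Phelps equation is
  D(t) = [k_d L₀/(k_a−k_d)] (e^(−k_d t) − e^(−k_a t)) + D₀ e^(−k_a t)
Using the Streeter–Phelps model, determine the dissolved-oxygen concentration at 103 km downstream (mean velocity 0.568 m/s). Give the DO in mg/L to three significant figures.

Travel time t = x/v = 103 km / (0.568 m/s) = 103000 m / 0.568 m/s = 181300 s = 2.099 d.
k_d L₀/(k_a−k_d) = 0.310×10.1/(0.381−0.310) = 3.131/0.07100 = 44.10 mg/L.
e^(−k_d t) = e^(−0.310×2.099) = 0.5217; e^(−k_a t) = e^(−0.381×2.099) = 0.4495.
D = 44.10 × (0.5217 − 0.4495) + 0.468 × 0.4495 = 3.185 + 0.2104 = 3.396 mg/L.
DO = C_s − D = 11.7 − 3.396 = 8.304 mg/L.

DO ≈ 8.30 mg/L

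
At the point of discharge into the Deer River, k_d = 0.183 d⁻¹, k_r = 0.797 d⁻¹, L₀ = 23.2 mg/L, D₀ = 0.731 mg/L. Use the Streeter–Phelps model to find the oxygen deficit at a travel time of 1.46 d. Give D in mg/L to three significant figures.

D ≈ 3.36 mg/L

k_d L₀/(k_r−k_d) = 0.183×23.2/(0.797−0.183) = 4.246/0.6140 = 6.915 mg/L.
e^(−k_d t) = e^(−0.183×1.460) = 0.7655; e^(−k_r t) = e^(−0.797×1.460) = 0.3124.
D = 6.915 × (0.7655 − 0.3124) + 0.731 × 0.3124 = 3.134 + 0.2283 = 3.362 mg/L.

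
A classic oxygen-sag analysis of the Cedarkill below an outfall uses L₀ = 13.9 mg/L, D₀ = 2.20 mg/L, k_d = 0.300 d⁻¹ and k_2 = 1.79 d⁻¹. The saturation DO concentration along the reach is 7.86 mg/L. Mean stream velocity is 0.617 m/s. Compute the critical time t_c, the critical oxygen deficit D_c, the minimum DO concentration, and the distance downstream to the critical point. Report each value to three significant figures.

t_c ≈ 0.164 d; D_c ≈ 2.22 mg/L; min DO ≈ 5.64 mg/L; x_c ≈ 8.73 km

At the critical point dD/dt = 0, so k_d L₀ e^(−k_d t) = k_2 D. Substituting D(t) from the Streeter–Phelps equation and solving for t gives
t_c = ln[(k_2/k_d)(1 − D₀(k_2−k_d)/(k_d L₀))] / (k_2−k_d).
Here k_2−k_d = 1.490 d⁻¹ and 1 − D₀(k_2−k_d)/(k_d L₀) = 1 − 2.20×1.490/(0.300×13.9) = 0.2139, so
t_c = ln(5.967 × 0.2139) / 1.490 = 0.2440 / 1.490 = 0.1637 d.
L(t_c) = L₀ e^(−k_d t_c) = 13.9 × 0.9521 = 13.23 mg/L, and at the critical point k_2 D_c = k_d L, so D_c = (0.300/1.79) × 13.23 = 2.218 mg/L.
Minimum DO = C_s − D_c = 7.86 − 2.218 = 5.642 mg/L.
x_c = v t_c = 0.617 m/s × 0.1637 d × 86400 s/d = 8729 m ≈ 8.73 km.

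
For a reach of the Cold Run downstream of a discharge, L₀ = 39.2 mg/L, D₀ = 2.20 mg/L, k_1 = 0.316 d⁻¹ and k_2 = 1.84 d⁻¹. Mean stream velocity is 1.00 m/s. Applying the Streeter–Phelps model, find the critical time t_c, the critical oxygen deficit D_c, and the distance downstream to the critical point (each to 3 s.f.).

With k_2/k_1 = 5.823 and 1 − D₀(k_2−k_1)/(k_1 L₀) = 0.7293,
t_c = ln(5.823 × 0.7293) / (1.84 − 0.316) = ln(4.247) / 1.524 = 1.446/1.524 = 0.9489 d.
L(t_c) = L₀ e^(−k_1 t_c) = 39.2 × 0.7409 = 29.04 mg/L, and at the critical point k_2 D_c = k_1 L, so D_c = (0.316/1.84) × 29.04 = 4.988 mg/L.
x_c = v t_c = 1.00 m/s × 0.9489 d × 86400 s/d = 81990 m ≈ 82.0 km.

t_c ≈ 0.949 d; D_c ≈ 4.99 mg/L; x_c ≈ 82.0 km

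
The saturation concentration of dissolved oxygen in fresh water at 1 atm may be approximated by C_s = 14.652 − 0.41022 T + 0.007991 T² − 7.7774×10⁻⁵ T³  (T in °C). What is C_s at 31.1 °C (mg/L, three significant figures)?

C_s ≈ 7.28 mg/L

C_s = 14.652 − 0.41022×31.1 + 0.007991×31.1² − 7.7774×10⁻⁵×31.1³ = 7.284 mg/L.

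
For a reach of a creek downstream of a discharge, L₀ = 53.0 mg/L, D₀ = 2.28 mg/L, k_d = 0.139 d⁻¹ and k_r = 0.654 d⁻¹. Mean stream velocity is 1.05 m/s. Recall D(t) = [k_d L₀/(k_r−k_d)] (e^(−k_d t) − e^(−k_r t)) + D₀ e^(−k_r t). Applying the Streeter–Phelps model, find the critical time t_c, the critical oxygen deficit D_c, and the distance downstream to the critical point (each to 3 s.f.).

t_c = [1/(k_r−k_d)] ln[(k_r/k_d)(1 − D₀(k_r−k_d)/(k_d L₀))]
= [1/(0.654−0.139)] ln[(0.654/0.139)(1 − 2.28×0.5150/(0.139×53.0))]
= (1/0.5150) ln[4.705 × 0.8406] = 1.942 × ln(3.955) = 1.942 × 1.375 = 2.670 d.
L(t_c) = L₀ e^(−k_d t_c) = 53.0 × 0.6900 = 36.57 mg/L, and at the critical point k_r D_c = k_d L, so D_c = (0.139/0.654) × 36.57 = 7.772 mg/L.
x_c = v t_c = 1.05 m/s × 2.670 d × 86400 s/d = 242200 m ≈ 242 km.

t_c ≈ 2.67 d; D_c ≈ 7.77 mg/L; x_c ≈ 242 km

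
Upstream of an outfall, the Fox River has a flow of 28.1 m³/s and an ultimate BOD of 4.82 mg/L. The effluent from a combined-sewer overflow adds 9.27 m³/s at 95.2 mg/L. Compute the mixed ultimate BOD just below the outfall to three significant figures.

Flow-weighted mixing: C = (Q_r C_r + Q_w C_w)/(Q_r + Q_w)
= (28.1×4.82 + 9.27×95.2)/(28.1 + 9.27) = 1018/37.37 = 27.24 mg/L.

27.2 mg/L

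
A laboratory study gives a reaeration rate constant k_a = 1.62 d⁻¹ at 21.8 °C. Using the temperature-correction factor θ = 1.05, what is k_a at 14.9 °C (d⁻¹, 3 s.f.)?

k_a ≈ 1.16 d⁻¹

k_a(T₂) = k_a(T₁) · θ^(T₂−T₁) = 1.62 × 1.05^(14.9−21.8)
= 1.62 × 1.05^-6.90 = 1.62 × 0.7142 = 1.157 d⁻¹.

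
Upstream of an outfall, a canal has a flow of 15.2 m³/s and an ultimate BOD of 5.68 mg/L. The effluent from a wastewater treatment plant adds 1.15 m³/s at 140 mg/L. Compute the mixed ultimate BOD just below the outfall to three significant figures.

Flow-weighted mixing: C = (Q_r C_r + Q_w C_w)/(Q_r + Q_w)
= (15.2×5.68 + 1.15×140)/(15.2 + 1.15) = 247.3/16.35 = 15.13 mg/L.

15.1 mg/L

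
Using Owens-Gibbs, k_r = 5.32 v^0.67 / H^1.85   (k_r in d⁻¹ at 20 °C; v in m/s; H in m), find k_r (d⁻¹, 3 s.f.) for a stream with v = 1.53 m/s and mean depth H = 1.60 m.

k_r = 5.32 × 1.53^0.67 / 1.60^1.85 = 5.32 × 1.330 / 2.386 = 2.965 d⁻¹.

k_r ≈ 2.97 d⁻¹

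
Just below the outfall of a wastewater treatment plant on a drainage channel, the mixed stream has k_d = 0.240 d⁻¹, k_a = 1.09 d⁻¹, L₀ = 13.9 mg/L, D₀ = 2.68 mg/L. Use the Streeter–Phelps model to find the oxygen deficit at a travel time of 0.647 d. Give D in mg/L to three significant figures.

k_d L₀/(k_a−k_d) = 0.240×13.9/(1.09−0.240) = 3.336/0.8500 = 3.925 mg/L.
e^(−k_d t) = e^(−0.240×0.6470) = 0.8562; e^(−k_a t) = e^(−1.09×0.6470) = 0.4940.
D = 3.925 × (0.8562 − 0.4940) + 2.68 × 0.4940 = 1.421 + 1.324 = 2.745 mg/L.

D ≈ 2.75 mg/L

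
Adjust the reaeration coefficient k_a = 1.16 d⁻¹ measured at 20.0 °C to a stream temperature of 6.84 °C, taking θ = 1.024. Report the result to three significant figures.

k_a(T₂) = k_a(T₁) · θ^(T₂−T₁) = 1.16 × 1.024^(6.84−20.0)
= 1.16 × 1.024^-13.2 = 1.16 × 0.7319 = 0.8490 d⁻¹.

k_a ≈ 0.849 d⁻¹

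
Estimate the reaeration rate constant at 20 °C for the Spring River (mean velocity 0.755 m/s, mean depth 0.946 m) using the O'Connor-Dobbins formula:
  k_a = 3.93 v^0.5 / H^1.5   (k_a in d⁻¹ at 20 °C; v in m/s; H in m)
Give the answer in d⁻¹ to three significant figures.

k_a ≈ 3.71 d⁻¹

k_a = 3.93 × 0.755^0.5 / 0.946^1.5 = 3.93 × 0.8689 / 0.9201 = 3.711 d⁻¹.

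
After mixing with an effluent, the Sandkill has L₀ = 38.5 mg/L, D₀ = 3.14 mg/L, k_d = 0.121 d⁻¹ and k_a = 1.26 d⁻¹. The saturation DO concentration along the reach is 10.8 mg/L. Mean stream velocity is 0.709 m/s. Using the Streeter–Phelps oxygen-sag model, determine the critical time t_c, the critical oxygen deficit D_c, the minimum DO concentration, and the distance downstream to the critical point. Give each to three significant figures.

At the critical point dD/dt = 0, so k_d L₀ e^(−k_d t) = k_a D. Substituting D(t) from the Streeter–Phelps equation and solving for t gives
t_c = ln[(k_a/k_d)(1 − D₀(k_a−k_d)/(k_d L₀))] / (k_a−k_d).
Here k_a−k_d = 1.139 d⁻¹ and 1 − D₀(k_a−k_d)/(k_d L₀) = 1 − 3.14×1.139/(0.121×38.5) = 0.2323, so
t_c = ln(10.41 × 0.2323) / 1.139 = 0.8832 / 1.139 = 0.7754 d.
L(t_c) = L₀ e^(−k_d t_c) = 38.5 × 0.9104 = 35.05 mg/L, and at the critical point k_a D_c = k_d L, so D_c = (0.121/1.26) × 35.05 = 3.366 mg/L.
Minimum DO = C_s − D_c = 10.8 − 3.366 = 7.434 mg/L.
x_c = v t_c = 0.709 m/s × 0.7754 d × 86400 s/d = 47500 m ≈ 47.5 km.

t_c ≈ 0.775 d; D_c ≈ 3.37 mg/L; min DO ≈ 7.43 mg/L; x_c ≈ 47.5 km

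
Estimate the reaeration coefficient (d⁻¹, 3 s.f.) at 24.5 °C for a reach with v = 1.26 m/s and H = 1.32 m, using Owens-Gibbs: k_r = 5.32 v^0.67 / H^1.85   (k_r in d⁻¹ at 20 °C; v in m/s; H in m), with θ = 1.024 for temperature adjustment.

k_r ≈ 4.13 d⁻¹

k_r(20) = 5.32 × 1.26^0.67 / 1.32^1.85 = 5.32 × 1.167 / 1.671 = 3.716 d⁻¹.
k_r(24.5) = 3.716 × 1.024^(24.5−20) = 3.716 × 1.113 = 4.135 d⁻¹.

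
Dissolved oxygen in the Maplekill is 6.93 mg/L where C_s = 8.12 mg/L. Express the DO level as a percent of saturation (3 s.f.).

85.3 % saturation

% saturation = C/C_s × 100 = 6.93/8.12 × 100 = 85.3 %.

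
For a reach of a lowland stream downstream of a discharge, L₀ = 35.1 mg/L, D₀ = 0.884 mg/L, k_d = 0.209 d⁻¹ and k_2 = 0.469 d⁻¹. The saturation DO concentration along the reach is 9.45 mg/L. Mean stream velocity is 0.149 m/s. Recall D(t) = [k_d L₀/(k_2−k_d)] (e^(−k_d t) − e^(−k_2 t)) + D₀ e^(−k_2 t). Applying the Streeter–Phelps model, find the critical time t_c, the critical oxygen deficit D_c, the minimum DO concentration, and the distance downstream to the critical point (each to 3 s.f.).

t_c = [1/(k_2−k_d)] ln[(k_2/k_d)(1 − D₀(k_2−k_d)/(k_d L₀))]
= [1/(0.469−0.209)] ln[(0.469/0.209)(1 − 0.884×0.2600/(0.209×35.1))]
= (1/0.2600) ln[2.244 × 0.9687] = 3.846 × ln(2.174) = 3.846 × 0.7764 = 2.986 d.
L(t_c) = L₀ e^(−k_d t_c) = 35.1 × 0.5357 = 18.80 mg/L, and at the critical point k_2 D_c = k_d L, so D_c = (0.209/0.469) × 18.80 = 8.380 mg/L.
Minimum DO = C_s − D_c = 9.45 − 8.380 = 1.070 mg/L.
x_c = v t_c = 0.149 m/s × 2.986 d × 86400 s/d = 38440 m ≈ 38.4 km.

t_c ≈ 2.99 d; D_c ≈ 8.38 mg/L; min DO ≈ 1.07 mg/L; x_c ≈ 38.4 km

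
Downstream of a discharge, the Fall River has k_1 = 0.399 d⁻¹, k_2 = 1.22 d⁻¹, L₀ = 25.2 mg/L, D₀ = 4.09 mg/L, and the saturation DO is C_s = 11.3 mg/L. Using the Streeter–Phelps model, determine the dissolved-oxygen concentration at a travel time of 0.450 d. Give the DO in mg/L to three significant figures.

DO ≈ 5.78 mg/L

k_1 L₀/(k_2−k_1) = 0.399×25.2/(1.22−0.399) = 10.05/0.8210 = 12.25 mg/L.
e^(−k_1 t) = e^(−0.399×0.4500) = 0.8356; e^(−k_2 t) = e^(−1.22×0.4500) = 0.5775.
D = 12.25 × (0.8356 − 0.5775) + 4.09 × 0.5775 = 3.161 + 2.362 = 5.523 mg/L.
DO = C_s − D = 11.3 − 5.523 = 5.777 mg/L.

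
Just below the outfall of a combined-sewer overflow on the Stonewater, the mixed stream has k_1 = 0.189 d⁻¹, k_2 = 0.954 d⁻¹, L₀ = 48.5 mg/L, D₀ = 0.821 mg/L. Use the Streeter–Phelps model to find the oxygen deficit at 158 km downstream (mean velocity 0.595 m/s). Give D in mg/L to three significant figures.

Travel time t = x/v = 158 km / (0.595 m/s) = 158000 m / 0.595 m/s = 265500 s = 3.073 d.
k_1 L₀/(k_2−k_1) = 0.189×48.5/(0.954−0.189) = 9.166/0.7650 = 11.98 mg/L.
e^(−k_1 t) = e^(−0.189×3.073) = 0.5594; e^(−k_2 t) = e^(−0.954×3.073) = 0.05329.
D = 11.98 × (0.5594 − 0.05329) + 0.821 × 0.05329 = 6.064 + 0.04375 = 6.108 mg/L.

D ≈ 6.11 mg/L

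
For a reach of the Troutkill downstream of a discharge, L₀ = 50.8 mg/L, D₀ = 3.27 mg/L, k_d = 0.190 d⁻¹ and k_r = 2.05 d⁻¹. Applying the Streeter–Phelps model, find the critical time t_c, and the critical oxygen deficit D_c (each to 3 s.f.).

At the critical point dD/dt = 0, so k_d L₀ e^(−k_d t) = k_r D. Substituting D(t) from the Streeter–Phelps equation and solving for t gives
t_c = ln[(k_r/k_d)(1 − D₀(k_r−k_d)/(k_d L₀))] / (k_r−k_d).
Here k_r−k_d = 1.860 d⁻¹ and 1 − D₀(k_r−k_d)/(k_d L₀) = 1 − 3.27×1.860/(0.190×50.8) = 0.3699, so
t_c = ln(10.79 × 0.3699) / 1.860 = 1.384 / 1.860 = 0.7440 d.
L(t_c) = L₀ e^(−k_d t_c) = 50.8 × 0.8682 = 44.10 mg/L, and at the critical point k_r D_c = k_d L, so D_c = (0.190/2.05) × 44.10 = 4.088 mg/L.

t_c ≈ 0.744 d; D_c ≈ 4.09 mg/L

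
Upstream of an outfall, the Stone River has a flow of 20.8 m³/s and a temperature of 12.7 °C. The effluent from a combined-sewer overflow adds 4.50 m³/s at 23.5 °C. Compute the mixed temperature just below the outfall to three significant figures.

Flow-weighted mixing: C = (Q_r C_r + Q_w C_w)/(Q_r + Q_w)
= (20.8×12.7 + 4.50×23.5)/(20.8 + 4.50) = 369.9/25.30 = 14.62 °C.

14.6 °C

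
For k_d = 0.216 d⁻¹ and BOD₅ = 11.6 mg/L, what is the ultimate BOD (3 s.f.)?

L₀ ≈ 17.6 mg/L

BOD₅ = L₀(1 − e^(−5k_d)) ⇒ L₀ = BOD₅ / (1 − e^(−5×0.216))
= 11.6 / (1 − 0.3396) = 11.6 / 0.6604 = 17.56 mg/L.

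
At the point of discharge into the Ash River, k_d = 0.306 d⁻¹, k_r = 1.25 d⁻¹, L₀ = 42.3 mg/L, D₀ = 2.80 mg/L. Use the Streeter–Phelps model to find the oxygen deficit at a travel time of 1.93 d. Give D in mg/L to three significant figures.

D ≈ 6.62 mg/L

k_d L₀/(k_r−k_d) = 0.306×42.3/(1.25−0.306) = 12.94/0.9440 = 13.71 mg/L.
e^(−k_d t) = e^(−0.306×1.930) = 0.5540; e^(−k_r t) = e^(−1.25×1.930) = 0.08959.
D = 13.71 × (0.5540 − 0.08959) + 2.80 × 0.08959 = 6.368 + 0.2509 = 6.619 mg/L.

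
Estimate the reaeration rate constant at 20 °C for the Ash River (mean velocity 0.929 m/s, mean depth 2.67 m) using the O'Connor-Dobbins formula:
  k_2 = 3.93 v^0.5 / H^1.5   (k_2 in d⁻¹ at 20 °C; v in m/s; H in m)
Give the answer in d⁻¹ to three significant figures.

k_2 ≈ 0.868 d⁻¹

k_2 = 3.93 × 0.929^0.5 / 2.67^1.5 = 3.93 × 0.9638 / 4.363 = 0.8682 d⁻¹.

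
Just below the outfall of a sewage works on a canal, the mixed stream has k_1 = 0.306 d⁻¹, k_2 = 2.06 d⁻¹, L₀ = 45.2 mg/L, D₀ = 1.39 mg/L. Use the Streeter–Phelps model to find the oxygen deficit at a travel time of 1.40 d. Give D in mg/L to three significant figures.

k_1 L₀/(k_2−k_1) = 0.306×45.2/(2.06−0.306) = 13.83/1.754 = 7.886 mg/L.
e^(−k_1 t) = e^(−0.306×1.400) = 0.6516; e^(−k_2 t) = e^(−2.06×1.400) = 0.05591.
D = 7.886 × (0.6516 − 0.05591) + 1.39 × 0.05591 = 4.697 + 0.07772 = 4.775 mg/L.

D ≈ 4.77 mg/L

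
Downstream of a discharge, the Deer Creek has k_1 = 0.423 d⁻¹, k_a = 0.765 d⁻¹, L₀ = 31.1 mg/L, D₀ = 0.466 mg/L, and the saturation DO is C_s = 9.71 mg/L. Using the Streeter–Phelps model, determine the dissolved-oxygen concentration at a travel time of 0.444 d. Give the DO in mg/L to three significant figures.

k_1 L₀/(k_a−k_1) = 0.423×31.1/(0.765−0.423) = 13.16/0.3420 = 38.47 mg/L.
e^(−k_1 t) = e^(−0.423×0.4440) = 0.8288; e^(−k_a t) = e^(−0.765×0.4440) = 0.7120.
D = 38.47 × (0.8288 − 0.7120) + 0.466 × 0.7120 = 4.491 + 0.3318 = 4.823 mg/L.
DO = C_s − D = 9.71 − 4.823 = 4.887 mg/L.

DO ≈ 4.89 mg/L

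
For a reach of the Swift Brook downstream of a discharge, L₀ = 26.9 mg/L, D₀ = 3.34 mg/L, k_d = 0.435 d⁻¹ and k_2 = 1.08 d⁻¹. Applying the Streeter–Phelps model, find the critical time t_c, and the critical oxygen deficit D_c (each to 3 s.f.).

t_c = [1/(k_2−k_d)] ln[(k_2/k_d)(1 − D₀(k_2−k_d)/(k_d L₀))]
= [1/(1.08−0.435)] ln[(1.08/0.435)(1 − 3.34×0.6450/(0.435×26.9))]
= (1/0.6450) ln[2.483 × 0.8159] = 1.550 × ln(2.026) = 1.550 × 0.7059 = 1.094 d.
L(t_c) = L₀ e^(−k_d t_c) = 26.9 × 0.6212 = 16.71 mg/L, and at the critical point k_2 D_c = k_d L, so D_c = (0.435/1.08) × 16.71 = 6.731 mg/L.

t_c ≈ 1.09 d; D_c ≈ 6.73 mg/L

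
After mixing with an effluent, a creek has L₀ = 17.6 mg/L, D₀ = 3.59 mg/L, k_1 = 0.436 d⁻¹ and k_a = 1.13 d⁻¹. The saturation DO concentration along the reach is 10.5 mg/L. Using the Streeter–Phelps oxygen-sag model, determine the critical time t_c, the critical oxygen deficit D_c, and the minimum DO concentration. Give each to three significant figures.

t_c ≈ 0.807 d; D_c ≈ 4.78 mg/L; min DO ≈ 5.72 mg/L

At the critical point dD/dt = 0, so k_1 L₀ e^(−k_1 t) = k_a D. Substituting D(t) from the Streeter–Phelps equation and solving for t gives
t_c = ln[(k_a/k_1)(1 − D₀(k_a−k_1)/(k_1 L₀))] / (k_a−k_1).
Here k_a−k_1 = 0.6940 d⁻¹ and 1 − D₀(k_a−k_1)/(k_1 L₀) = 1 − 3.59×0.6940/(0.436×17.6) = 0.6753, so
t_c = ln(2.592 × 0.6753) / 0.6940 = 0.5598 / 0.6940 = 0.8066 d.
L(t_c) = L₀ e^(−k_1 t_c) = 17.6 × 0.7035 = 12.38 mg/L, and at the critical point k_a D_c = k_1 L, so D_c = (0.436/1.13) × 12.38 = 4.777 mg/L.
Minimum DO = C_s − D_c = 10.5 − 4.777 = 5.723 mg/L.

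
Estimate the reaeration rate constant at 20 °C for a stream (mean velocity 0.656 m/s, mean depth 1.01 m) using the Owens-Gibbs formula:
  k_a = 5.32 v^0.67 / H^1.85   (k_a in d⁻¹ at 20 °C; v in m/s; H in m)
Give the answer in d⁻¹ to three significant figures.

k_a = 5.32 × 0.656^0.67 / 1.01^1.85 = 5.32 × 0.7539 / 1.019 = 3.938 d⁻¹.

k_a ≈ 3.94 d⁻¹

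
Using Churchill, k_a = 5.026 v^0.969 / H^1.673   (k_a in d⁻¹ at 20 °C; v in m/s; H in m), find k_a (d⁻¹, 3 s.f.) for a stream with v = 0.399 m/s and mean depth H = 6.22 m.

k_a ≈ 0.0970 d⁻¹

k_a = 5.026 × 0.399^0.969 / 6.22^1.673 = 5.026 × 0.4105 / 21.28 = 0.09695 d⁻¹.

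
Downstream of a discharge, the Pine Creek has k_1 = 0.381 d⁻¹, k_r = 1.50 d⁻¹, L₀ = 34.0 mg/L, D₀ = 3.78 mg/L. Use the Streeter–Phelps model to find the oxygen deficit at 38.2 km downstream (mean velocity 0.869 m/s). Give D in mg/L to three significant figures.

D ≈ 5.90 mg/L

Travel time t = x/v = 38.2 km / (0.869 m/s) = 38200 m / 0.869 m/s = 43960 s = 0.5088 d.
k_1 L₀/(k_r−k_1) = 0.381×34.0/(1.50−0.381) = 12.95/1.119 = 11.58 mg/L.
e^(−k_1 t) = e^(−0.381×0.5088) = 0.8238; e^(−k_r t) = e^(−1.50×0.5088) = 0.4662.
D = 11.58 × (0.8238 − 0.4662) + 3.78 × 0.4662 = 4.140 + 1.762 = 5.902 mg/L.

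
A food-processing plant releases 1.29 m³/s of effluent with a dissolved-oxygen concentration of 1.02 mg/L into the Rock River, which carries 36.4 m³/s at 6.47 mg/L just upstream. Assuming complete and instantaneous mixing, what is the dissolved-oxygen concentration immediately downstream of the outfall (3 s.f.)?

Flow-weighted mixing: C = (Q_r C_r + Q_w C_w)/(Q_r + Q_w)
= (36.4×6.47 + 1.29×1.02)/(36.4 + 1.29) = 236.8/37.69 = 6.283 mg/L.

6.28 mg/L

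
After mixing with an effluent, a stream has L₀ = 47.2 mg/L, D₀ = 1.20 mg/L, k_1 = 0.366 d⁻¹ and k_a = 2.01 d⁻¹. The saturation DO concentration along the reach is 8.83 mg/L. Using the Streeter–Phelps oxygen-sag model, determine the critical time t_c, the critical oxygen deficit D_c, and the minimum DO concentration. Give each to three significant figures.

t_c ≈ 0.962 d; D_c ≈ 6.04 mg/L; min DO ≈ 2.79 mg/L

t_c = [1/(k_a−k_1)] ln[(k_a/k_1)(1 − D₀(k_a−k_1)/(k_1 L₀))]
= [1/(2.01−0.366)] ln[(2.01/0.366)(1 − 1.20×1.644/(0.366×47.2))]
= (1/1.644) ln[5.492 × 0.8858] = 0.6083 × ln(4.865) = 0.6083 × 1.582 = 0.9623 d.
L(t_c) = L₀ e^(−k_1 t_c) = 47.2 × 0.7031 = 33.19 mg/L, and at the critical point k_a D_c = k_1 L, so D_c = (0.366/2.01) × 33.19 = 6.043 mg/L.
Minimum DO = C_s − D_c = 8.83 − 6.043 = 2.787 mg/L.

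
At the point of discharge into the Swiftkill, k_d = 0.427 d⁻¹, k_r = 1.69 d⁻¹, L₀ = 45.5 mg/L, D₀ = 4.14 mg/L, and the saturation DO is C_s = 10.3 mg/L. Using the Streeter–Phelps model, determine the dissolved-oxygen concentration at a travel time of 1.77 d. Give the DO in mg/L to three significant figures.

k_d L₀/(k_r−k_d) = 0.427×45.5/(1.69−0.427) = 19.43/1.263 = 15.38 mg/L.
e^(−k_d t) = e^(−0.427×1.770) = 0.4696; e^(−k_r t) = e^(−1.69×1.770) = 0.05022.
D = 15.38 × (0.4696 − 0.05022) + 4.14 × 0.05022 = 6.452 + 0.2079 = 6.660 mg/L.
DO = C_s − D = 10.3 − 6.660 = 3.640 mg/L.

DO ≈ 3.64 mg/L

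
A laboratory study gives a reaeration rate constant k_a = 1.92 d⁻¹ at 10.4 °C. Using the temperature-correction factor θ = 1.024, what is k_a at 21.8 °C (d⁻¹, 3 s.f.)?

k_a ≈ 2.52 d⁻¹

k_a(T₂) = k_a(T₁) · θ^(T₂−T₁) = 1.92 × 1.024^(21.8−10.4)
= 1.92 × 1.024^11.4 = 1.92 × 1.310 = 2.516 d⁻¹.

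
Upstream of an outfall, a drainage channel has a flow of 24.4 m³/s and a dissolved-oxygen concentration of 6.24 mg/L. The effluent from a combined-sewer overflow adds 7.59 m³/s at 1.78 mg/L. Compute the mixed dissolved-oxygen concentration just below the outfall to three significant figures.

Flow-weighted mixing: C = (Q_r C_r + Q_w C_w)/(Q_r + Q_w)
= (24.4×6.24 + 7.59×1.78)/(24.4 + 7.59) = 165.8/31.99 = 5.182 mg/L.

5.18 mg/L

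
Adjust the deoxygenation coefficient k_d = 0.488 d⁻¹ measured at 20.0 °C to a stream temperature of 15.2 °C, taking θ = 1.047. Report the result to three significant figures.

k_d(T₂) = k_d(T₁) · θ^(T₂−T₁) = 0.488 × 1.047^(15.2−20.0)
= 0.488 × 1.047^-4.80 = 0.488 × 0.8022 = 0.3914 d⁻¹.

k_d ≈ 0.391 d⁻¹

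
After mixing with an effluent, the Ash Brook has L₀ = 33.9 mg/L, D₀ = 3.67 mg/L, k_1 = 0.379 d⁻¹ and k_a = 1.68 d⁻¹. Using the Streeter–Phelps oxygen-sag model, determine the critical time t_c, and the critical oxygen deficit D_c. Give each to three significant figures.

t_c ≈ 0.787 d; D_c ≈ 5.67 mg/L

With k_a/k_1 = 4.433 and 1 − D₀(k_a−k_1)/(k_1 L₀) = 0.6284,
t_c = ln(4.433 × 0.6284) / (1.68 − 0.379) = ln(2.785) / 1.301 = 1.024/1.301 = 0.7874 d.
D_c = (k_1/k_a) L₀ e^(−k_1 t_c) = (0.379/1.68) × 33.9 × e^(−0.379×0.7874) = 0.2256 × 33.9 × 0.7420 = 5.674 mg/L.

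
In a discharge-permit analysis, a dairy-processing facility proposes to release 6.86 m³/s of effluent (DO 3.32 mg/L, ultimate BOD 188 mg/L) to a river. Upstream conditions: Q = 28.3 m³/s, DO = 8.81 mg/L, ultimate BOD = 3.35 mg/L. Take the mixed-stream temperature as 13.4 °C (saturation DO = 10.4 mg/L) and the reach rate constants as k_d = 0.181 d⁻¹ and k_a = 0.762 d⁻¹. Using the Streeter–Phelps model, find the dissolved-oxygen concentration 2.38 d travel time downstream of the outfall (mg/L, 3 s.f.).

DO ≈ 3.99 mg/L

Mixed DO = (28.3×8.81 + 6.86×3.32)/(28.3+6.86) = 272.1/35.16 = 7.739 mg/L.
Mixed L₀ = (28.3×3.35 + 6.86×188)/(35.16) = 1384/35.16 = 39.38 mg/L.
Initial deficit D₀ = C_s − DO₀ = 10.4 − 7.739 = 2.661 mg/L.
D(2.38) = [0.181×39.38/(0.762−0.181)](e^(−0.181×2.38) − e^(−0.762×2.38)) + 2.661 e^(−0.762×2.38)
= 12.27 × (0.6500 − 0.1631) + 2.661 × 0.1631 = 6.407 mg/L.
DO = 10.4 − 6.407 = 3.993 mg/L.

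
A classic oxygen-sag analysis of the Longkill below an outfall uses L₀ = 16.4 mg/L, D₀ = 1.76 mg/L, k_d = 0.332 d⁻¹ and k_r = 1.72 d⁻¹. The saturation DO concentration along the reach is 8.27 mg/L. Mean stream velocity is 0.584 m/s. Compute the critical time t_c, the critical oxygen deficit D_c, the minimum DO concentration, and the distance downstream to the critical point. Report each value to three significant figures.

t_c ≈ 0.756 d; D_c ≈ 2.46 mg/L; min DO ≈ 5.81 mg/L; x_c ≈ 38.2 km

At the critical point dD/dt = 0, so k_d L₀ e^(−k_d t) = k_r D. Substituting D(t) from the Streeter–Phelps equation and solving for t gives
t_c = ln[(k_r/k_d)(1 − D₀(k_r−k_d)/(k_d L₀))] / (k_r−k_d).
Here k_r−k_d = 1.388 d⁻¹ and 1 − D₀(k_r−k_d)/(k_d L₀) = 1 − 1.76×1.388/(0.332×16.4) = 0.5513, so
t_c = ln(5.181 × 0.5513) / 1.388 = 1.050 / 1.388 = 0.7561 d.
D_c = (k_d/k_r) L₀ e^(−k_d t_c) = (0.332/1.72) × 16.4 × e^(−0.332×0.7561) = 0.1930 × 16.4 × 0.7780 = 2.463 mg/L.
Minimum DO = C_s − D_c = 8.27 − 2.463 = 5.807 mg/L.
x_c = v t_c = 0.584 m/s × 0.7561 d × 86400 s/d = 38150 m ≈ 38.2 km.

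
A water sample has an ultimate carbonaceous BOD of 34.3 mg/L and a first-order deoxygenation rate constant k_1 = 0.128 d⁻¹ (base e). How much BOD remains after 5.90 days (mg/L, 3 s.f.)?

L ≈ 16.1 mg/L

L_t = L₀ e^(−k_1 t) = 34.3 × e^(−0.128×5.90) = 34.3 × 0.4699 = 16.12 mg/L.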